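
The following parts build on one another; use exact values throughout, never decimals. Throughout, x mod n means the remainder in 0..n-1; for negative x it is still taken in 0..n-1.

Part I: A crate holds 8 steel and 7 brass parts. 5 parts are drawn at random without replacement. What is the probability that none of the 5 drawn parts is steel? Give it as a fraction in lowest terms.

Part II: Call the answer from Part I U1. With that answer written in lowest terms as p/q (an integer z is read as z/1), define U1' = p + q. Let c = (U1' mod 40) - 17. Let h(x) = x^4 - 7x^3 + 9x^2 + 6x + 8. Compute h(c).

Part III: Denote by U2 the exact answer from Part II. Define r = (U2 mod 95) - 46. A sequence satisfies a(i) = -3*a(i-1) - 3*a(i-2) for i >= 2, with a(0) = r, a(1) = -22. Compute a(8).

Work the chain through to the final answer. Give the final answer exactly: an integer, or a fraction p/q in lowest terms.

Part I: total draws C(15,5) = 3003; favorable C(7,5) = 21; P = 1/143; answer 1/143
Part II: U1 = 1/143; threaded value p + q = 144; c = 7; 1*(7)^4 - 7*(7)^3 + 9*(7)^2 + 6*(7)^1 + 8 = (2401) + (-2401) + (441) + (42) + (8) = 491; answer 491
Part III: U2 = 491; r = -30; a(2) = -3*(-22) - 3*(-30) = 156; iterating: a(2)=156, a(3)=-402, a(4)=738, a(5)=-1008, a(6)=810, a(7)=594, a(8)=-4212; answer -4212

-4212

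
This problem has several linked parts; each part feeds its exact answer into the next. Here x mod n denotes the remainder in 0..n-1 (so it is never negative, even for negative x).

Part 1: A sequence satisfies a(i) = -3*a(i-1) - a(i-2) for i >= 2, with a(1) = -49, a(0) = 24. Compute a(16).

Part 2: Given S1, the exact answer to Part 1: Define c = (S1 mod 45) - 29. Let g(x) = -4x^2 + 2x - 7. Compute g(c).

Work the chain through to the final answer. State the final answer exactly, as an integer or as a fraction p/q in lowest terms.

-189

Part 1: a(2) = -3*(-49) - 1*(24) = 123; iterating: a(2)=123, a(3)=-320, a(4)=837, a(5)=-2191, a(6)=5736, a(7)=-15017, a(8)=39315, a(9)=-102928, a(10)=269469, a(11)=-705479, a(12)=1846968, a(13)=-4835425, a(14)=12659307, a(15)=-33142496, a(16)=86768181; answer 86768181
Part 2: S1 = 86768181; c = 7; -4*(7)^2 + 2*(7)^1 - 7 = (-196) + (14) + (-7) = -189; answer -189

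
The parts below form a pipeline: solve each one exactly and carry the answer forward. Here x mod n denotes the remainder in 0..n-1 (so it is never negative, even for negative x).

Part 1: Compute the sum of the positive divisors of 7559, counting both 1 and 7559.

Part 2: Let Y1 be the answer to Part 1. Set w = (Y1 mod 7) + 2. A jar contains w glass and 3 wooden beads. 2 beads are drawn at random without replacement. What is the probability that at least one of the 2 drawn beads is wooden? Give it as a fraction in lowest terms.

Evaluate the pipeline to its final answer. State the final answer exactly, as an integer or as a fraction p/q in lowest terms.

Part 1: 7559 is prime, so its only divisors are 1 and 7559; sigma = 1 + 7559 = 7560; answer 7560
Part 2: Y1 = 7560; w = 2; total draws C(5,2) = 10; complement C(2,2) = 1; favorable 10 - 1 = 9; P = 9/10; answer 9/10

9/10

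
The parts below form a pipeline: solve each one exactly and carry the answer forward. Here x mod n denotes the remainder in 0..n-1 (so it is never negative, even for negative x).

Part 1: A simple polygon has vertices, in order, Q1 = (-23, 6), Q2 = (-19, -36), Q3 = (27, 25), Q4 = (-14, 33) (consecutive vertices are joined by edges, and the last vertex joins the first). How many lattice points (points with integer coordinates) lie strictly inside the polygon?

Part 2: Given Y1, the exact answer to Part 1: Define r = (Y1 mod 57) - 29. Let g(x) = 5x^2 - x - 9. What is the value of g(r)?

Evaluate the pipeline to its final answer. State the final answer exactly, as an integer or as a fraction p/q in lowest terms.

501

Part 1: cross terms: (-23*-36 - -19*6)=942, (-19*25 - 27*-36)=497, (27*33 - -14*25)=1241, (-14*6 - -23*33)=675; twice the area = |3355| = 3355; area = 3355/2; boundary points = 2 + 1 + 1 + 9 = 13; strictly interior points = area - boundary/2 + 1 = 1672; answer 1672
Part 2: Y1 = 1672; r = -10; 5*(-10)^2 - 1*(-10)^1 - 9 = (500) + (10) + (-9) = 501; answer 501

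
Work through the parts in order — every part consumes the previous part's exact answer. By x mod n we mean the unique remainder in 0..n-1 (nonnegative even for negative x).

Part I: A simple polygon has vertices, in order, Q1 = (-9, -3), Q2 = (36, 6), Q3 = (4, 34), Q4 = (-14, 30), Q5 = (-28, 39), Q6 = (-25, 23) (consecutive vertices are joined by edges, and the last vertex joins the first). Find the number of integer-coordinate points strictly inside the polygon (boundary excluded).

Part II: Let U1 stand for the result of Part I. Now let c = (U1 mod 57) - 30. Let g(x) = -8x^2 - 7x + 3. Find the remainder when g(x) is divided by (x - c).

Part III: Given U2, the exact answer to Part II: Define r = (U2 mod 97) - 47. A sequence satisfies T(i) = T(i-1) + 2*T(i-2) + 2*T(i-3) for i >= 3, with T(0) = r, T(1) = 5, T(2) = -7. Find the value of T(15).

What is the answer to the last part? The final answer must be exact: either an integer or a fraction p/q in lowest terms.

Part I: cross terms: (-9*6 - 36*-3)=54, (36*34 - 4*6)=1200, (4*30 - -14*34)=596, (-14*39 - -28*30)=294, (-28*23 - -25*39)=331, (-25*-3 - -9*23)=282; twice the area = |2757| = 2757; area = 2757/2; boundary points = 9 + 4 + 2 + 1 + 1 + 2 = 19; strictly interior points = area - boundary/2 + 1 = 1370; answer 1370
Part II: U1 = 1370; c = -28; remainder = value at the root: -8*(-28)^2 - 7*(-28)^1 + 3 = (-6272) + (196) + (3) = -6073; answer -6073
Part III: U2 = -6073; r = -9; T(3) = 1*(-7) + 2*(5) + 2*(-9) = -15; iterating: T(3)=-15, T(4)=-19, T(5)=-63, T(6)=-131, T(7)=-295, T(8)=-683, T(9)=-1535, T(10)=-3491, T(11)=-7927, T(12)=-17979, T(13)=-40815, T(14)=-92627, T(15)=-210215; answer -210215

-210215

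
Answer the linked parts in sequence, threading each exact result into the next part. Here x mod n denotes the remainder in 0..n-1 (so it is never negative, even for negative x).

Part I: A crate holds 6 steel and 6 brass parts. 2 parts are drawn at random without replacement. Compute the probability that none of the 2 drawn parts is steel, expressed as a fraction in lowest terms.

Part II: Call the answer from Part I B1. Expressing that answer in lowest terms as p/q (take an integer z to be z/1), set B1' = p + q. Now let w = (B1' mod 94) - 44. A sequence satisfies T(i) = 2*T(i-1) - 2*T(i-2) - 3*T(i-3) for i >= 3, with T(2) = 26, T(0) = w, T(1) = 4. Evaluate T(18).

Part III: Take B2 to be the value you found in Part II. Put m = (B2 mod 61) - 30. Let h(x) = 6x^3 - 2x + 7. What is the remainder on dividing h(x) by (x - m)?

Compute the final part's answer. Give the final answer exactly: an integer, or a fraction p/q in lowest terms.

63851

Part I: total draws C(12,2) = 66; favorable C(6,2) = 15; P = 5/22; answer 5/22
Part II: B1 = 5/22; threaded value p + q = 27; w = -17; T(3) = 2*(26) - 2*(4) - 3*(-17) = 95; iterating: T(3)=95, T(4)=126, T(5)=-16, T(6)=-569, T(7)=-1484, T(8)=-1782, T(9)=1111, T(10)=10238, T(11)=23600, T(12)=23391, T(13)=-31132, T(14)=-179846, T(15)=-367601, T(16)=-282114, T(17)=710512, T(18)=3088055; answer 3088055
Part III: B2 = 3088055; m = 22; remainder = value at the root: 6*(22)^3 - 2*(22)^1 + 7 = (63888) + (-44) + (7) = 63851; answer 63851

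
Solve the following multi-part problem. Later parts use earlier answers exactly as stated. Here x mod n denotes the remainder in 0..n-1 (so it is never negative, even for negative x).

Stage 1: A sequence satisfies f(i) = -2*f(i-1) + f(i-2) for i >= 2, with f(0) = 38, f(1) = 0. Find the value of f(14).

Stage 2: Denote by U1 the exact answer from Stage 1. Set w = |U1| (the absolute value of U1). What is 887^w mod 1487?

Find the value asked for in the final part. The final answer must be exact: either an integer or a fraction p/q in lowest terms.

Stage 1: f(2) = -2*(0) + 1*(38) = 38; iterating: f(2)=38, f(3)=-76, f(4)=190, f(5)=-456, f(6)=1102, f(7)=-2660, f(8)=6422, f(9)=-15504, f(10)=37430, f(11)=-90364, f(12)=218158, f(13)=-526680, f(14)=1271518; answer 1271518
Stage 2: U1 = 1271518; w = 1271518; squarings mod 1487: 887^1=887, 887^2=146, 887^4=498, 887^8=1162, 887^16=48, 887^32=817, 887^64=1313, 887^128=536, 887^256=305, 887^512=831, 887^1024=593, 887^2048=717, 887^4096=1074, 887^8192=1051, 887^16384=1247, 887^32768=1094, 887^65536=1288, 887^131072=939, 887^262144=1417, 887^524288=439, 887^1048576=898; 887^1271518 = 887^2 * 887^4 * 887^8 * 887^16 * 887^64 * 887^128 * 887^512 * 887^1024 * 887^8192 * 887^16384 * 887^65536 * 887^131072 * 887^1048576 = 1213 (mod 1487); answer 1213

1213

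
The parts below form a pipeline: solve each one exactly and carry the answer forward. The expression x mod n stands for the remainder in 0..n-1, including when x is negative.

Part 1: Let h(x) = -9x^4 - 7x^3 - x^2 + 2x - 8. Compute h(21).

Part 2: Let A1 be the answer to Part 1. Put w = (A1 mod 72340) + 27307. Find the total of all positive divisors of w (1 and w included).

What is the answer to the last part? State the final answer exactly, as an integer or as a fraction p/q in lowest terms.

177120

Part 1: -9*(21)^4 - 7*(21)^3 - 1*(21)^2 + 2*(21)^1 - 8 = (-1750329) + (-64827) + (-441) + (42) + (-8) = -1815563; answer -1815563
Part 2: A1 = -1815563; w = 92584; 92584 = 2^3 * 71 * 163; sigma = (1 + 2 + 4 + 8) * (1 + 71) * (1 + 163) = 15 * 72 * 164 = 177120; answer 177120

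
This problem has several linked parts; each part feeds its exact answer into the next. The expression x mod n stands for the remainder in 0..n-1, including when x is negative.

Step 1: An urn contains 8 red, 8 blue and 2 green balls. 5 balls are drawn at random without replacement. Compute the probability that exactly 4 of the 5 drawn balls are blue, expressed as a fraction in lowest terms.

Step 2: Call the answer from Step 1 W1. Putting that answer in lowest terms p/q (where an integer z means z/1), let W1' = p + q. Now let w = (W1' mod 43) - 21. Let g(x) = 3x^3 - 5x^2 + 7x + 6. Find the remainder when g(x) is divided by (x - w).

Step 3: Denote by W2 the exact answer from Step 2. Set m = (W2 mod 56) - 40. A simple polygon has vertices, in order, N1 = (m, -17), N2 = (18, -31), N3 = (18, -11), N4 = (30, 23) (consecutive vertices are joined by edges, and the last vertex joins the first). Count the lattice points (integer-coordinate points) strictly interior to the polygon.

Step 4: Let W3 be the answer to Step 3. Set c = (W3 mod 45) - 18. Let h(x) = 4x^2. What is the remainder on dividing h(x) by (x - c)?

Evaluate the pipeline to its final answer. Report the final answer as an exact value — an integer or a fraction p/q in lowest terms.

Step 1: total draws C(18,5) = 8568; favorable C(8,4)*C(10,1) = 700; P = 25/306; answer 25/306
Step 2: W1 = 25/306; threaded value p + q = 331; w = 9; remainder = value at the root: 3*(9)^3 - 5*(9)^2 + 7*(9)^1 + 6 = (2187) + (-405) + (63) + (6) = 1851; answer 1851
Step 3: W2 = 1851; m = -37; cross terms: (-37*-31 - 18*-17)=1453, (18*-11 - 18*-31)=360, (18*23 - 30*-11)=744, (30*-17 - -37*23)=341; twice the area = |2898| = 2898; area = 1449; boundary points = 1 + 20 + 2 + 1 = 24; strictly interior points = area - boundary/2 + 1 = 1438; answer 1438
Step 4: W3 = 1438; c = 25; remainder = value at the root: 4*(25)^2 = (2500) = 2500; answer 2500

2500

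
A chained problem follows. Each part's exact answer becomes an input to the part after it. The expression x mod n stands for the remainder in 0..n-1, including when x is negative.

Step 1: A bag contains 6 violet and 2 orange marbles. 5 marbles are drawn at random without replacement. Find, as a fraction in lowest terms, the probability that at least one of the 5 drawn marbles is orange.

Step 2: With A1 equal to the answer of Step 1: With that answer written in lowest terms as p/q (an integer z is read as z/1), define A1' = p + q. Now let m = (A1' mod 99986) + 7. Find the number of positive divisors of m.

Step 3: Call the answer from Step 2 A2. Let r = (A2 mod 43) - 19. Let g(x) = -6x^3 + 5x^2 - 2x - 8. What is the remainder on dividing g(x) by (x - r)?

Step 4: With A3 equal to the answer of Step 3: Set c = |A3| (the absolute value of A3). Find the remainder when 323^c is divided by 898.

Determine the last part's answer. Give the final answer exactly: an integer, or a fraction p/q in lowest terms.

Step 1: total draws C(8,5) = 56; complement C(6,5) = 6; favorable 56 - 6 = 50; P = 25/28; answer 25/28
Step 2: A1 = 25/28; threaded value p + q = 53; m = 60; 60 = 2^2 * 3 * 5; number of divisors = (2+1) * (1+1) * (1+1) = 12; answer 12
Step 3: A2 = 12; r = -7; remainder = value at the root: -6*(-7)^3 + 5*(-7)^2 - 2*(-7)^1 - 8 = (2058) + (245) + (14) + (-8) = 2309; answer 2309
Step 4: A3 = 2309; c = 2309; squarings mod 898: 323^1=323, 323^2=161, 323^4=777, 323^8=273, 323^16=893, 323^32=25, 323^64=625, 323^128=893, 323^256=25, 323^512=625, 323^1024=893, 323^2048=25; 323^2309 = 323^1 * 323^4 * 323^256 * 323^2048 = 521 (mod 898); answer 521

521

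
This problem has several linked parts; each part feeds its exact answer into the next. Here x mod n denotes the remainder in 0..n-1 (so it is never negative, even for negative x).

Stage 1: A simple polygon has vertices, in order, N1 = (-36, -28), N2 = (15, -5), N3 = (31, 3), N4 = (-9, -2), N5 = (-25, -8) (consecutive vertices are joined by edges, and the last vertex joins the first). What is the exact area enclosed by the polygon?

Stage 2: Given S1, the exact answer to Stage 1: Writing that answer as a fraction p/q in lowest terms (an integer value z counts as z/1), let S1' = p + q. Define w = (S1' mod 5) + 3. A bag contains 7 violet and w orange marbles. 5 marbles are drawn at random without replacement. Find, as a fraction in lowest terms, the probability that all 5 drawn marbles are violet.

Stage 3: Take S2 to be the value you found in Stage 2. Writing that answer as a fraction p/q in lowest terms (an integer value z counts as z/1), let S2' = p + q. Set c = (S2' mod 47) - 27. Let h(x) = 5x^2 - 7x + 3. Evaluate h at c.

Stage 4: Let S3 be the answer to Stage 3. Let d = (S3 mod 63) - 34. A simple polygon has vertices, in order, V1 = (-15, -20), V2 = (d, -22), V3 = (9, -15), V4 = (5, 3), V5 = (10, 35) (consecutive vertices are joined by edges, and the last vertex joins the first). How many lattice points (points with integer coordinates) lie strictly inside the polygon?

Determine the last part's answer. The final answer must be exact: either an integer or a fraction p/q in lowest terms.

581

Stage 1: cross terms: (-36*-5 - 15*-28)=600, (15*3 - 31*-5)=200, (31*-2 - -9*3)=-35, (-9*-8 - -25*-2)=22, (-25*-28 - -36*-8)=412; twice the area = |1199| = 1199; area = 1199/2; answer 1199/2
Stage 2: S1 = 1199/2; threaded value p + q = 1201; w = 4; total draws C(11,5) = 462; favorable C(7,5) = 21; P = 1/22; answer 1/22
Stage 3: S2 = 1/22; threaded value p + q = 23; c = -4; 5*(-4)^2 - 7*(-4)^1 + 3 = (80) + (28) + (3) = 111; answer 111
Stage 4: S3 = 111; d = 14; cross terms: (-15*-22 - 14*-20)=610, (14*-15 - 9*-22)=-12, (9*3 - 5*-15)=102, (5*35 - 10*3)=145, (10*-20 - -15*35)=325; twice the area = |1170| = 1170; area = 585; boundary points = 1 + 1 + 2 + 1 + 5 = 10; strictly interior points = area - boundary/2 + 1 = 581; answer 581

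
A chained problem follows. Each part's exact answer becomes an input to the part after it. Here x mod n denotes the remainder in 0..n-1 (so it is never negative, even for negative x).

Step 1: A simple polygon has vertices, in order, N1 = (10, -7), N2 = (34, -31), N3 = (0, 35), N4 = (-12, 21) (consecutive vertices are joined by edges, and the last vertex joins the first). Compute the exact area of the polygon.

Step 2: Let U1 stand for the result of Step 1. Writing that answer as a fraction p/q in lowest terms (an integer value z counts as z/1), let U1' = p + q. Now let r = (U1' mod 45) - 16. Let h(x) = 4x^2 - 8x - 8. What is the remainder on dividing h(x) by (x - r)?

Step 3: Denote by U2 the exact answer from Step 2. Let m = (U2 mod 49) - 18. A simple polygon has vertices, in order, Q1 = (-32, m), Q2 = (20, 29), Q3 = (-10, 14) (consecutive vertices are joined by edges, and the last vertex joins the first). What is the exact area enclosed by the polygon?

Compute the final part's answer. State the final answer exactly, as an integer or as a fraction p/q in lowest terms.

Step 1: cross terms: (10*-31 - 34*-7)=-72, (34*35 - 0*-31)=1190, (0*21 - -12*35)=420, (-12*-7 - 10*21)=-126; twice the area = |1412| = 1412; area = 706; answer 706
Step 2: U1 = 706; threaded value p + q = 707; r = 16; remainder = value at the root: 4*(16)^2 - 8*(16)^1 - 8 = (1024) + (-128) + (-8) = 888; answer 888
Step 3: U2 = 888; m = -12; cross terms: (-32*29 - 20*-12)=-688, (20*14 - -10*29)=570, (-10*-12 - -32*14)=568; twice the area = |450| = 450; area = 225; answer 225

225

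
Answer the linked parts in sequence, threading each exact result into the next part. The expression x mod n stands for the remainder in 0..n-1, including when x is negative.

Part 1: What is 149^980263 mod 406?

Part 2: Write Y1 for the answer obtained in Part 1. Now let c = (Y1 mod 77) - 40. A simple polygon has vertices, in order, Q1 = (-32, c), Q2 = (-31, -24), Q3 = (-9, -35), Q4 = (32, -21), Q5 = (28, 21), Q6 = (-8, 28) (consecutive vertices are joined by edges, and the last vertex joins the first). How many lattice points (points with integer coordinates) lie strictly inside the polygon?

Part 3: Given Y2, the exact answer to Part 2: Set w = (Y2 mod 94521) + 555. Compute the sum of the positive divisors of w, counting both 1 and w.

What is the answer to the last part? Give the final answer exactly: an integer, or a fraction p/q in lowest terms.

5226

Part 1: squarings mod 406: 149^1=149, 149^2=277, 149^4=401, 149^8=25, 149^16=219, 149^32=53, 149^64=373, 149^128=277, 149^256=401, 149^512=25, 149^1024=219, 149^2048=53, 149^4096=373, 149^8192=277, 149^16384=401, 149^32768=25, 149^65536=219, 149^131072=53, 149^262144=373, 149^524288=277; 149^980263 = 149^1 * 149^2 * 149^4 * 149^32 * 149^256 * 149^1024 * 149^4096 * 149^8192 * 149^16384 * 149^32768 * 149^131072 * 149^262144 * 149^524288 = 121 (mod 406); answer 121
Part 2: Y1 = 121; c = 4; cross terms: (-32*-24 - -31*4)=892, (-31*-35 - -9*-24)=869, (-9*-21 - 32*-35)=1309, (32*21 - 28*-21)=1260, (28*28 - -8*21)=952, (-8*4 - -32*28)=864; twice the area = |6146| = 6146; area = 3073; boundary points = 1 + 11 + 1 + 2 + 1 + 24 = 40; strictly interior points = area - boundary/2 + 1 = 3054; answer 3054
Part 3: Y2 = 3054; w = 3609; 3609 = 3^2 * 401; sigma = (1 + 3 + 9) * (1 + 401) = 13 * 402 = 5226; answer 5226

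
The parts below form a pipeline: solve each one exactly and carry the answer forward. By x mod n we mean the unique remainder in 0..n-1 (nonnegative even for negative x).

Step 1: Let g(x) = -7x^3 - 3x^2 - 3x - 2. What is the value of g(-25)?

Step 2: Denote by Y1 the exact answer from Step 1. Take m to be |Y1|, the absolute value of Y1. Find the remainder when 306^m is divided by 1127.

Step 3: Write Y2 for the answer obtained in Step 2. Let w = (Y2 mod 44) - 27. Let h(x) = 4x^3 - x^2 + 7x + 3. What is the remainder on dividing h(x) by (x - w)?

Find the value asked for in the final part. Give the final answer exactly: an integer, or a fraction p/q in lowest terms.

Step 1: -7*(-25)^3 - 3*(-25)^2 - 3*(-25)^1 - 2 = (109375) + (-1875) + (75) + (-2) = 107573; answer 107573
Step 2: Y1 = 107573; m = 107573; squarings mod 1127: 306^1=306, 306^2=95, 306^4=9, 306^8=81, 306^16=926, 306^32=956, 306^64=1066, 306^128=340, 306^256=646, 306^512=326, 306^1024=338, 306^2048=417, 306^4096=331, 306^8192=242, 306^16384=1087, 306^32768=473, 306^65536=583; 306^107573 = 306^1 * 306^4 * 306^16 * 306^32 * 306^1024 * 306^8192 * 306^32768 * 306^65536 = 612 (mod 1127); answer 612
Step 3: Y2 = 612; w = 13; remainder = value at the root: 4*(13)^3 - 1*(13)^2 + 7*(13)^1 + 3 = (8788) + (-169) + (91) + (3) = 8713; answer 8713

8713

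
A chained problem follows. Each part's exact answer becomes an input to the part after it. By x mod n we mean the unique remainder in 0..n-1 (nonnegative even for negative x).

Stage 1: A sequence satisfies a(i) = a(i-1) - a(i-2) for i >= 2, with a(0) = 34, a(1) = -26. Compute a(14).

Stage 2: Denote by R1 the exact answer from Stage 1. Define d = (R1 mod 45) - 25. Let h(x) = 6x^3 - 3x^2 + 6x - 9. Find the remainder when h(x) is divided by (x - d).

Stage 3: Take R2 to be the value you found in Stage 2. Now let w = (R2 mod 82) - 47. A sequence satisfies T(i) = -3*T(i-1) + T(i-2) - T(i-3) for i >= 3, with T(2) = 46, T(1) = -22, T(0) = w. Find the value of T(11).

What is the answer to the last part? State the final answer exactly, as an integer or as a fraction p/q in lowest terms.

Stage 1: a(2) = 1*(-26) - 1*(34) = -60; iterating: a(2)=-60, a(3)=-34, a(4)=26, a(5)=60, a(6)=34, a(7)=-26, a(8)=-60, a(9)=-34, a(10)=26, a(11)=60, a(12)=34, a(13)=-26, a(14)=-60; answer -60
Stage 2: R1 = -60; d = 5; remainder = value at the root: 6*(5)^3 - 3*(5)^2 + 6*(5)^1 - 9 = (750) + (-75) + (30) + (-9) = 696; answer 696
Stage 3: R2 = 696; w = -7; T(3) = -3*(46) + 1*(-22) - 1*(-7) = -153; iterating: T(3)=-153, T(4)=527, T(5)=-1780, T(6)=6020, T(7)=-20367, T(8)=68901, T(9)=-233090, T(10)=788538, T(11)=-2667605; answer -2667605

-2667605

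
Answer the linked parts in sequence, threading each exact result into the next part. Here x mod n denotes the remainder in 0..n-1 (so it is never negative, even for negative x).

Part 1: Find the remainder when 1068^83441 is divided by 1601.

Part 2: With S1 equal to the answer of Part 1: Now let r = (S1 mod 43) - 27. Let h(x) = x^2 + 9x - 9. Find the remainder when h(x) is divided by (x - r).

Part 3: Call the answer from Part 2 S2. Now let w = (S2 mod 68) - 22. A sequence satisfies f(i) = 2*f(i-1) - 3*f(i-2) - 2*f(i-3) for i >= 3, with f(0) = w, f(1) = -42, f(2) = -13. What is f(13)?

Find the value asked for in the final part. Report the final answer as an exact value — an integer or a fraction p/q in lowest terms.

Part 1: squarings mod 1601: 1068^1=1068, 1068^2=712, 1068^4=1028, 1068^8=124, 1068^16=967, 1068^32=105, 1068^64=1419, 1068^128=1104, 1068^256=455, 1068^512=496, 1068^1024=1063, 1068^2048=1264, 1068^4096=1499, 1068^8192=798, 1068^16384=1207, 1068^32768=1540, 1068^65536=519; 1068^83441 = 1068^1 * 1068^16 * 1068^32 * 1068^64 * 1068^128 * 1068^256 * 1068^1024 * 1068^16384 * 1068^65536 = 481 (mod 1601); answer 481
Part 2: S1 = 481; r = -19; remainder = value at the root: 1*(-19)^2 + 9*(-19)^1 - 9 = (361) + (-171) + (-9) = 181; answer 181
Part 3: S2 = 181; w = 23; f(3) = 2*(-13) - 3*(-42) - 2*(23) = 54; iterating: f(3)=54, f(4)=231, f(5)=326, f(6)=-149, f(7)=-1738, f(8)=-3681, f(9)=-1850, f(10)=10819, f(11)=34550, f(12)=40343, f(13)=-44602; answer -44602

-44602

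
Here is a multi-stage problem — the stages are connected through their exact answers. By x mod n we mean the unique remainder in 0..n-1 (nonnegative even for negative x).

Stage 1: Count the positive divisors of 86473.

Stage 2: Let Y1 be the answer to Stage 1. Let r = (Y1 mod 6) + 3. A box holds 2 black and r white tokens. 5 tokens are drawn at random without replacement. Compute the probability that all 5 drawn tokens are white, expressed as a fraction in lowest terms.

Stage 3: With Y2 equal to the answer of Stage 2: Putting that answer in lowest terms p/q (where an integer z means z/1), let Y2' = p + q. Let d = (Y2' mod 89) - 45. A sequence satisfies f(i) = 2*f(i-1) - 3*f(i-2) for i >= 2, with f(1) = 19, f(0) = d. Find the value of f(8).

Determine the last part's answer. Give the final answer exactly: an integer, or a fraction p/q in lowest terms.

2546

Stage 1: 86473 = 43 * 2011; number of divisors = (1+1) * (1+1) = 4; answer 4
Stage 2: Y1 = 4; r = 7; total draws C(9,5) = 126; favorable C(7,5) = 21; P = 1/6; answer 1/6
Stage 3: Y2 = 1/6; threaded value p + q = 7; d = -38; f(2) = 2*(19) - 3*(-38) = 152; iterating: f(2)=152, f(3)=247, f(4)=38, f(5)=-665, f(6)=-1444, f(7)=-893, f(8)=2546; answer 2546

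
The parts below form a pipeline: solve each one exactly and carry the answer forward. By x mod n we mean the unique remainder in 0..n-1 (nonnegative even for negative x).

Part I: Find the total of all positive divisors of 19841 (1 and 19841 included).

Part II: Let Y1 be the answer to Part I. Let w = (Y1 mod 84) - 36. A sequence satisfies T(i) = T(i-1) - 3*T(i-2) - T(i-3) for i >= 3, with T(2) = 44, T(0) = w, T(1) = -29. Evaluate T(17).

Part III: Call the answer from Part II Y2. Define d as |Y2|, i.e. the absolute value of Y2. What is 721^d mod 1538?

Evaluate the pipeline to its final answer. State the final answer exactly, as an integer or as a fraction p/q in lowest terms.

Part I: 19841 is prime, so its only divisors are 1 and 19841; sigma = 1 + 19841 = 19842; answer 19842
Part II: Y1 = 19842; w = -18; T(3) = 1*(44) - 3*(-29) - 1*(-18) = 149; iterating: T(3)=149, T(4)=46, T(5)=-445, T(6)=-732, T(7)=557, T(8)=3198, T(9)=2259, T(10)=-7892, T(11)=-17867, T(12)=3550, T(13)=65043, T(14)=72260, T(15)=-126419, T(16)=-408242, T(17)=-101245; answer -101245
Part III: Y2 = -101245; d = 101245; squarings mod 1538: 721^1=721, 721^2=1535, 721^4=9, 721^8=81, 721^16=409, 721^32=1177, 721^64=1129, 721^128=1177, 721^256=1129, 721^512=1177, 721^1024=1129, 721^2048=1177, 721^4096=1129, 721^8192=1177, 721^16384=1129, 721^32768=1177, 721^65536=1129; 721^101245 = 721^1 * 721^4 * 721^8 * 721^16 * 721^32 * 721^64 * 721^256 * 721^512 * 721^2048 * 721^32768 * 721^65536 = 387 (mod 1538); answer 387

387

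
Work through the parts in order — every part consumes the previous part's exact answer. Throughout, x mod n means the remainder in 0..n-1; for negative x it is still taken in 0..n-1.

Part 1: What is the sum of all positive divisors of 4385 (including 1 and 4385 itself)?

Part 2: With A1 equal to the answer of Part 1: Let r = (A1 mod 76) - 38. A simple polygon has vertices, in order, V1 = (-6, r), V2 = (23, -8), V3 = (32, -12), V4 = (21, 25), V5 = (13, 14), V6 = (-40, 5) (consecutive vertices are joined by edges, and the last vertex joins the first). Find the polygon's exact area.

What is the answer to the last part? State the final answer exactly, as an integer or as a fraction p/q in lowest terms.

1293

Part 1: 4385 = 5 * 877; sigma = (1 + 5) * (1 + 877) = 6 * 878 = 5268; answer 5268
Part 2: A1 = 5268; r = -14; cross terms: (-6*-8 - 23*-14)=370, (23*-12 - 32*-8)=-20, (32*25 - 21*-12)=1052, (21*14 - 13*25)=-31, (13*5 - -40*14)=625, (-40*-14 - -6*5)=590; twice the area = |2586| = 2586; area = 1293; answer 1293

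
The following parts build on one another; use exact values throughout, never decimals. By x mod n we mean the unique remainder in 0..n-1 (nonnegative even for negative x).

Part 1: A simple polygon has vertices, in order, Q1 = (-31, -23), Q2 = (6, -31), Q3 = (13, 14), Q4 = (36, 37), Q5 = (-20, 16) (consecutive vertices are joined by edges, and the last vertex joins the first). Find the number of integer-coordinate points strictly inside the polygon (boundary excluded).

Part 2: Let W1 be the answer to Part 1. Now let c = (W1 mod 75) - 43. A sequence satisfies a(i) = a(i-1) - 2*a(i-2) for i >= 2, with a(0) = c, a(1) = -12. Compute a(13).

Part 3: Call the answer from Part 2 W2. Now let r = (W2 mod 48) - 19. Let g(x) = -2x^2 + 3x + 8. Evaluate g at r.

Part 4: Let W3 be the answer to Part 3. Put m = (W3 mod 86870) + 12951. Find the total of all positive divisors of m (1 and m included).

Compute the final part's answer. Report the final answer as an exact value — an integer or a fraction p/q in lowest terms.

197640

Part 1: cross terms: (-31*-31 - 6*-23)=1099, (6*14 - 13*-31)=487, (13*37 - 36*14)=-23, (36*16 - -20*37)=1316, (-20*-23 - -31*16)=956; twice the area = |3835| = 3835; area = 3835/2; boundary points = 1 + 1 + 23 + 7 + 1 = 33; strictly interior points = area - boundary/2 + 1 = 1902; answer 1902
Part 2: W1 = 1902; c = -16; a(2) = 1*(-12) - 2*(-16) = 20; iterating: a(2)=20, a(3)=44, a(4)=4, a(5)=-84, a(6)=-92, a(7)=76, a(8)=260, a(9)=108, a(10)=-412, a(11)=-628, a(12)=196, a(13)=1452; answer 1452
Part 3: W2 = 1452; r = -7; -2*(-7)^2 + 3*(-7)^1 + 8 = (-98) + (-21) + (8) = -111; answer -111
Part 4: W3 = -111; m = 99710; 99710 = 2 * 5 * 13^2 * 59; sigma = (1 + 2) * (1 + 5) * (1 + 13 + 169) * (1 + 59) = 3 * 6 * 183 * 60 = 197640; answer 197640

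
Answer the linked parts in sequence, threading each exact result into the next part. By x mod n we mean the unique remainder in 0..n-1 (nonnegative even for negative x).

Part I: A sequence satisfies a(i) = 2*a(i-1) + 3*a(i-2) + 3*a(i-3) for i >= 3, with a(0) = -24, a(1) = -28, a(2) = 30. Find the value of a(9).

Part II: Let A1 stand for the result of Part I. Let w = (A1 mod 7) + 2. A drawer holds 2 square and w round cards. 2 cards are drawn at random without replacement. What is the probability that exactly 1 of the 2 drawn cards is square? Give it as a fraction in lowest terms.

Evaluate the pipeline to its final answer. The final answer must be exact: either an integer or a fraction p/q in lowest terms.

Part I: a(3) = 2*(30) + 3*(-28) + 3*(-24) = -96; iterating: a(3)=-96, a(4)=-186, a(5)=-570, a(6)=-1986, a(7)=-6240, a(8)=-20148, a(9)=-64974; answer -64974
Part II: A1 = -64974; w = 2; total draws C(4,2) = 6; favorable C(2,1)*C(2,1) = 4; P = 2/3; answer 2/3

2/3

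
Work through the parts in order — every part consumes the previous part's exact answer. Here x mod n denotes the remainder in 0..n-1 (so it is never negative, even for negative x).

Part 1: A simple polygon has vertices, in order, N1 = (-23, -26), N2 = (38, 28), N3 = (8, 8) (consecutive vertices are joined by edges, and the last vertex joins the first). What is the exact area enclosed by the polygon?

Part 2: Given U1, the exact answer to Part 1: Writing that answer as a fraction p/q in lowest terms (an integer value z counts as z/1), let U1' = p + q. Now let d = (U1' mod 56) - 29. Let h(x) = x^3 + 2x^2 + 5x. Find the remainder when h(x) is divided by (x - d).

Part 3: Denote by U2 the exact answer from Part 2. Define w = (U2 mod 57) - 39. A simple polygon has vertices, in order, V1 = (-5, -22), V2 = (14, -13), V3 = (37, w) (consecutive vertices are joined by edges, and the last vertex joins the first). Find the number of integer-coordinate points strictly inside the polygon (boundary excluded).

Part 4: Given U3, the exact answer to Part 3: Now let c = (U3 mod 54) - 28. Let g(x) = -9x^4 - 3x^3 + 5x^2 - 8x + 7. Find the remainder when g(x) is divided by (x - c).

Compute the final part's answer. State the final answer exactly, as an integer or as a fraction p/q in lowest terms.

-2073757

Part 1: cross terms: (-23*28 - 38*-26)=344, (38*8 - 8*28)=80, (8*-26 - -23*8)=-24; twice the area = |400| = 400; area = 200; answer 200
Part 2: U1 = 200; threaded value p + q = 201; d = 4; remainder = value at the root: 1*(4)^3 + 2*(4)^2 + 5*(4)^1 = (64) + (32) + (20) = 116; answer 116
Part 3: U2 = 116; w = -37; cross terms: (-5*-13 - 14*-22)=373, (14*-37 - 37*-13)=-37, (37*-22 - -5*-37)=-999; twice the area = |-663| = 663; area = 663/2; boundary points = 1 + 1 + 3 = 5; strictly interior points = area - boundary/2 + 1 = 330; answer 330
Part 4: U3 = 330; c = -22; remainder = value at the root: -9*(-22)^4 - 3*(-22)^3 + 5*(-22)^2 - 8*(-22)^1 + 7 = (-2108304) + (31944) + (2420) + (176) + (7) = -2073757; answer -2073757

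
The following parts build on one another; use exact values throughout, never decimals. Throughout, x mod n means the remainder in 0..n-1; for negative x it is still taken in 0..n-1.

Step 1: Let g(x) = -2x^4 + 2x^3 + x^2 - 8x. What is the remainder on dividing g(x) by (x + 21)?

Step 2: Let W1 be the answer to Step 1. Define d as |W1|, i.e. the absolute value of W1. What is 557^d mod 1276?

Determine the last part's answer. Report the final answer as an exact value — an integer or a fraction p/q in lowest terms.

637

Step 1: remainder = value at the root: -2*(-21)^4 + 2*(-21)^3 + 1*(-21)^2 - 8*(-21)^1 = (-388962) + (-18522) + (441) + (168) = -406875; answer -406875
Step 2: W1 = -406875; d = 406875; squarings mod 1276: 557^1=557, 557^2=181, 557^4=861, 557^8=1241, 557^16=1225, 557^32=49, 557^64=1125, 557^128=1109, 557^256=1093, 557^512=313, 557^1024=993, 557^2048=977, 557^4096=81, 557^8192=181, 557^16384=861, 557^32768=1241, 557^65536=1225, 557^131072=49, 557^262144=1125; 557^406875 = 557^1 * 557^2 * 557^8 * 557^16 * 557^64 * 557^256 * 557^1024 * 557^4096 * 557^8192 * 557^131072 * 557^262144 = 637 (mod 1276); answer 637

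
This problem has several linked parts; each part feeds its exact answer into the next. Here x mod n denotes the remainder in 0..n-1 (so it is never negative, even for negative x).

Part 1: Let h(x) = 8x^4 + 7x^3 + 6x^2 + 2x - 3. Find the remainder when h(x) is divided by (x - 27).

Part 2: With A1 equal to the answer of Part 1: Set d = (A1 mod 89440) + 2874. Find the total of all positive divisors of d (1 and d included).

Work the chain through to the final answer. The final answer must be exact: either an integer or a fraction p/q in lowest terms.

27720

Part 1: remainder = value at the root: 8*(27)^4 + 7*(27)^3 + 6*(27)^2 + 2*(27)^1 - 3 = (4251528) + (137781) + (4374) + (54) + (-3) = 4393734; answer 4393734
Part 2: A1 = 4393734; d = 14048; 14048 = 2^5 * 439; sigma = (1 + 2 + 4 + 8 + 16 + 32) * (1 + 439) = 63 * 440 = 27720; answer 27720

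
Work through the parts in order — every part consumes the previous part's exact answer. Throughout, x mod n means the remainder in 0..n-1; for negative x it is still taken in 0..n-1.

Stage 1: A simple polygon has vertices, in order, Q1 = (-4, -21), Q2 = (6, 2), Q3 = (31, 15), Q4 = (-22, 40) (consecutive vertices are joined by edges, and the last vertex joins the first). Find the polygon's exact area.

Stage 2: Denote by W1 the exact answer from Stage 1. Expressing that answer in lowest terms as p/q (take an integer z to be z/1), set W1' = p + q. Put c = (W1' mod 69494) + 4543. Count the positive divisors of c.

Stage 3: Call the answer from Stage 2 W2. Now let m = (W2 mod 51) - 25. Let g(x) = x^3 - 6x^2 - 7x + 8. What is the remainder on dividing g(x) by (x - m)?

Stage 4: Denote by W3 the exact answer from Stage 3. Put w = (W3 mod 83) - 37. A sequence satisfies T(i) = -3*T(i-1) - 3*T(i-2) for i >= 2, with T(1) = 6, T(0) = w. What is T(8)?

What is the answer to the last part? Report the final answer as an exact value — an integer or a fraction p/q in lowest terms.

243

Stage 1: cross terms: (-4*2 - 6*-21)=118, (6*15 - 31*2)=28, (31*40 - -22*15)=1570, (-22*-21 - -4*40)=622; twice the area = |2338| = 2338; area = 1169; answer 1169
Stage 2: W1 = 1169; threaded value p + q = 1170; c = 5713; 5713 = 29 * 197; number of divisors = (1+1) * (1+1) = 4; answer 4
Stage 3: W2 = 4; m = -21; remainder = value at the root: 1*(-21)^3 - 6*(-21)^2 - 7*(-21)^1 + 8 = (-9261) + (-2646) + (147) + (8) = -11752; answer -11752
Stage 4: W3 = -11752; w = -3; T(2) = -3*(6) - 3*(-3) = -9; iterating: T(2)=-9, T(3)=9, T(4)=0, T(5)=-27, T(6)=81, T(7)=-162, T(8)=243; answer 243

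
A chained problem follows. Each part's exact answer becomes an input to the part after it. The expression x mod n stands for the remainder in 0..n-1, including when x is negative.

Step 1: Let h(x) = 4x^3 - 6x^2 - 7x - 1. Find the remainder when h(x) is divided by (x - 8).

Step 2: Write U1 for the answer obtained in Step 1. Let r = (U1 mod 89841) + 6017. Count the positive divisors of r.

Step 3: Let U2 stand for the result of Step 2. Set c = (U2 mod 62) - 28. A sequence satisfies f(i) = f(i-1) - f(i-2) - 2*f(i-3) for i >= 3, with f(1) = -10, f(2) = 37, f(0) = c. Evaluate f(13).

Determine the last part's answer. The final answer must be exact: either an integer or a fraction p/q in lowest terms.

-7840

Step 1: remainder = value at the root: 4*(8)^3 - 6*(8)^2 - 7*(8)^1 - 1 = (2048) + (-384) + (-56) + (-1) = 1607; answer 1607
Step 2: U1 = 1607; r = 7624; 7624 = 2^3 * 953; number of divisors = (3+1) * (1+1) = 8; answer 8
Step 3: U2 = 8; c = -20; f(3) = 1*(37) - 1*(-10) - 2*(-20) = 87; iterating: f(3)=87, f(4)=70, f(5)=-91, f(6)=-335, f(7)=-384, f(8)=133, f(9)=1187, f(10)=1822, f(11)=369, f(12)=-3827, f(13)=-7840; answer -7840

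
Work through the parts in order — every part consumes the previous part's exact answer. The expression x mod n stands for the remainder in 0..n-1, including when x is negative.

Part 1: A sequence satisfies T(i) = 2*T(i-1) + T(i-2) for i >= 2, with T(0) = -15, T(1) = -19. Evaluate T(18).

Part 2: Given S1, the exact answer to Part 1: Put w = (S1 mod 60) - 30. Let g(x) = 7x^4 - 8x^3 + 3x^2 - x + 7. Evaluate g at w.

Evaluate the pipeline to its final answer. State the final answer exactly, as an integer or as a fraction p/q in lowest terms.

2611232

Part 1: T(2) = 2*(-19) + 1*(-15) = -53; iterating: T(2)=-53, T(3)=-125, T(4)=-303, T(5)=-731, T(6)=-1765, T(7)=-4261, T(8)=-10287, T(9)=-24835, T(10)=-59957, T(11)=-144749, T(12)=-349455, T(13)=-843659, T(14)=-2036773, T(15)=-4917205, T(16)=-11871183, T(17)=-28659571, T(18)=-69190325; answer -69190325
Part 2: S1 = -69190325; w = 25; 7*(25)^4 - 8*(25)^3 + 3*(25)^2 - 1*(25)^1 + 7 = (2734375) + (-125000) + (1875) + (-25) + (7) = 2611232; answer 2611232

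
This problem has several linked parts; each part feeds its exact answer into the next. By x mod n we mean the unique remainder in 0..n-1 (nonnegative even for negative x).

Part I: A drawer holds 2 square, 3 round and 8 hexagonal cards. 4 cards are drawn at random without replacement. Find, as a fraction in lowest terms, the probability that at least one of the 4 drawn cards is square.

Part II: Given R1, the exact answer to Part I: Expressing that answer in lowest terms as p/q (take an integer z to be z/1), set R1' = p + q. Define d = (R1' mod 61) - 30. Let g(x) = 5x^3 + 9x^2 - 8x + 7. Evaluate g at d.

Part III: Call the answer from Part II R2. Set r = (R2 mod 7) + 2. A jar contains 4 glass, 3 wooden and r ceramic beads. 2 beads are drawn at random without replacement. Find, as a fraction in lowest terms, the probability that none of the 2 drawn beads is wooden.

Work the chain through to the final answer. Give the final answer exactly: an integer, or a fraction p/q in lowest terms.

55/91

Part I: total draws C(13,4) = 715; complement C(11,4) = 330; favorable 715 - 330 = 385; P = 7/13; answer 7/13
Part II: R1 = 7/13; threaded value p + q = 20; d = -10; 5*(-10)^3 + 9*(-10)^2 - 8*(-10)^1 + 7 = (-5000) + (900) + (80) + (7) = -4013; answer -4013
Part III: R2 = -4013; r = 7; total draws C(14,2) = 91; favorable C(11,2) = 55; P = 55/91; answer 55/91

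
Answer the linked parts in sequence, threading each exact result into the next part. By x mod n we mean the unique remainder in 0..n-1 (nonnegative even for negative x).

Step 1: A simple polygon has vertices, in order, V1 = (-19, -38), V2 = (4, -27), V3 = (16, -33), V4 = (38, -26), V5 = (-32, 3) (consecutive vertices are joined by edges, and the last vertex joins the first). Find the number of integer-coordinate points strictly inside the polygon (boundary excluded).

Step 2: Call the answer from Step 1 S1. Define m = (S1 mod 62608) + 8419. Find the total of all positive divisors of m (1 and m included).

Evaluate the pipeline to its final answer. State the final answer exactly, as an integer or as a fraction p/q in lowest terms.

22932

Step 1: cross terms: (-19*-27 - 4*-38)=665, (4*-33 - 16*-27)=300, (16*-26 - 38*-33)=838, (38*3 - -32*-26)=-718, (-32*-38 - -19*3)=1273; twice the area = |2358| = 2358; area = 1179; boundary points = 1 + 6 + 1 + 1 + 1 = 10; strictly interior points = area - boundary/2 + 1 = 1175; answer 1175
Step 2: S1 = 1175; m = 9594; 9594 = 2 * 3^2 * 13 * 41; sigma = (1 + 2) * (1 + 3 + 9) * (1 + 13) * (1 + 41) = 3 * 13 * 14 * 42 = 22932; answer 22932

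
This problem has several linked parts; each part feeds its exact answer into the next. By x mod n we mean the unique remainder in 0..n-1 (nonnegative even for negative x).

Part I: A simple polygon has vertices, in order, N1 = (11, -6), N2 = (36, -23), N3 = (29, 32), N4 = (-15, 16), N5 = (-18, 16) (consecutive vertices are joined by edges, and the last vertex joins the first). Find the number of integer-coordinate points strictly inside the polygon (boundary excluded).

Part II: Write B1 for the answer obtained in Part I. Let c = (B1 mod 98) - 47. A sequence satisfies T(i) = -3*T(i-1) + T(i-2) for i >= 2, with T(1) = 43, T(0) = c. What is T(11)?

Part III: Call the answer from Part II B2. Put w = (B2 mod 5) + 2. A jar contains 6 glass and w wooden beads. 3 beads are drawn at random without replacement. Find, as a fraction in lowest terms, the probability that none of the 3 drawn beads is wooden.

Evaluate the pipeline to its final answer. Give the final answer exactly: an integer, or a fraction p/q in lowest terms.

1/6

Part I: cross terms: (11*-23 - 36*-6)=-37, (36*32 - 29*-23)=1819, (29*16 - -15*32)=944, (-15*16 - -18*16)=48, (-18*-6 - 11*16)=-68; twice the area = |2706| = 2706; area = 1353; boundary points = 1 + 1 + 4 + 3 + 1 = 10; strictly interior points = area - boundary/2 + 1 = 1349; answer 1349
Part II: B1 = 1349; c = 28; T(2) = -3*(43) + 1*(28) = -101; iterating: T(2)=-101, T(3)=346, T(4)=-1139, T(5)=3763, T(6)=-12428, T(7)=41047, T(8)=-135569, T(9)=447754, T(10)=-1478831, T(11)=4884247; answer 4884247
Part III: B2 = 4884247; w = 4; total draws C(10,3) = 120; favorable C(6,3) = 20; P = 1/6; answer 1/6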